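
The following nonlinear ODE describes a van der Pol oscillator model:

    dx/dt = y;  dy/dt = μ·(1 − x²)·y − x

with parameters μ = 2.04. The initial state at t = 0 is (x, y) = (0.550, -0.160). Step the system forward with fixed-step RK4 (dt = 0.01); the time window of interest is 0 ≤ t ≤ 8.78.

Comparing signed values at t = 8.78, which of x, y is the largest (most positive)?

t=0.000: state=(0.550, -0.160)
step 1 (dt=0.01): k1=(-0.160, -0.778), k2=(-0.164, -0.783), k3=(-0.164, -0.783), k4=(-0.168, -0.788); state += dt/6·(k1+2k2+2k3+k4)
t=0.010: state=(0.548, -0.168)
t=0.020: state=(0.547, -0.176)
t=0.030: state=(0.545, -0.184)
continuing one RK4 step at a time; state shown every 50 steps (Δt=0.5):
t=0.500: state=(0.346, -0.727)
t=1.000: state=(-0.304, -2.043)
t=1.500: state=(-1.491, -1.778)
t=2.000: state=(-1.790, 0.116)
t=2.500: state=(-1.643, 0.396)
t=3.000: state=(-1.412, 0.533)
t=3.500: state=(-1.091, 0.788)
t=4.000: state=(-0.546, 1.552)
t=4.500: state=(0.756, 3.801)
t=5.000: state=(1.989, 0.492)
t=5.500: state=(1.952, -0.292)
t=6.000: state=(1.784, -0.372)
t=6.500: state=(1.579, -0.451)
t=7.000: state=(1.322, -0.596)
t=7.500: state=(0.952, -0.942)
t=8.000: state=(0.251, -2.122)
t=8.500: state=(-1.368, -3.430)
t=8.780: state=(-1.952, -0.823)
compare at T: x=-1.952, y=-0.823

largest component: y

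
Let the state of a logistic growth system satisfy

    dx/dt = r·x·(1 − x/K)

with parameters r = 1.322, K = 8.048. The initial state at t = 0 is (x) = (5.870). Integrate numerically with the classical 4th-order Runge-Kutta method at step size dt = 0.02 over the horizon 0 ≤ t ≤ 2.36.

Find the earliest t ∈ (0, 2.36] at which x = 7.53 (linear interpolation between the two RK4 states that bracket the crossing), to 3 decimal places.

t = 1.275

t=0.000: state=(5.870)
step 1 (dt=0.02): k1=(2.100), k2=(2.087), k3=(2.087), k4=(2.074); state += dt/6·(k1+2k2+2k3+k4)
t=0.020: state=(5.912)
t=0.040: state=(5.953)
t=0.060: state=(5.994)
continuing one RK4 step at a time; state shown every 5 steps (Δt=0.1):
t=0.100: state=(6.074)
t=0.200: state=(6.264)
t=0.300: state=(6.441)
t=0.400: state=(6.604)
t=0.500: state=(6.754)
t=0.600: state=(6.891)
t=0.700: state=(7.016)
t=0.800: state=(7.129)
t=0.900: state=(7.232)
t=1.000: state=(7.324)
t=1.100: state=(7.406)
t=1.200: state=(7.480)
t=1.260: state=(7.520)
next step: t=1.280: state=(7.533) — x has crossed 7.53
linear interpolation between t=1.260 (7.52046) and t=1.280 (7.53335) → t≈1.275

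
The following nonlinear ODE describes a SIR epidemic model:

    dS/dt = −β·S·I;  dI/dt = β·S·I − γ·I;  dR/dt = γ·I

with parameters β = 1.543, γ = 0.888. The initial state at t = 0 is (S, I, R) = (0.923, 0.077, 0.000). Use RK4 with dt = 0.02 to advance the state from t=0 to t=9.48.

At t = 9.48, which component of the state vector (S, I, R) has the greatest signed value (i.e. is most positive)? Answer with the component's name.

largest component: R

t=0.000: state=(0.923, 0.077, 0.000)
step 1 (dt=0.02): k1=(-0.110, 0.041, 0.068), k2=(-0.110, 0.041, 0.069), k3=(-0.110, 0.041, 0.069), k4=(-0.111, 0.041, 0.069); state += dt/6·(k1+2k2+2k3+k4)
t=0.020: state=(0.921, 0.078, 0.001)
t=0.040: state=(0.919, 0.079, 0.003)
t=0.060: state=(0.916, 0.079, 0.004)
continuing one RK4 step at a time; state shown every 25 steps (Δt=0.5):
t=0.500: state=(0.863, 0.098, 0.039)
t=1.000: state=(0.793, 0.120, 0.087)
t=1.500: state=(0.718, 0.137, 0.145)
t=2.000: state=(0.642, 0.149, 0.209)
t=2.500: state=(0.572, 0.153, 0.276)
t=3.000: state=(0.509, 0.148, 0.343)
t=3.500: state=(0.455, 0.138, 0.407)
t=4.000: state=(0.412, 0.124, 0.465)
t=4.500: state=(0.376, 0.107, 0.516)
t=5.000: state=(0.349, 0.091, 0.560)
t=5.500: state=(0.327, 0.076, 0.597)
t=6.000: state=(0.310, 0.062, 0.628)
t=6.500: state=(0.297, 0.050, 0.653)
t=7.000: state=(0.287, 0.040, 0.673)
t=7.500: state=(0.279, 0.032, 0.689)
t=8.000: state=(0.273, 0.026, 0.702)
t=8.500: state=(0.268, 0.020, 0.712)
t=9.000: state=(0.264, 0.016, 0.720)
t=9.480: state=(0.261, 0.013, 0.726)
compare at T: S=0.261, I=0.013, R=0.726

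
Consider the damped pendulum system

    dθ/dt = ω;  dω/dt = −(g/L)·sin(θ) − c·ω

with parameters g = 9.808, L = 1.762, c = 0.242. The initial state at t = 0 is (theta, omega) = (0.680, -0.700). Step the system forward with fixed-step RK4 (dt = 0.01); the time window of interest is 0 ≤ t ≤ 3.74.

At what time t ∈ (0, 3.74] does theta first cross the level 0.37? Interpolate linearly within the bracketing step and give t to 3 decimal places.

t = 0.281

t=0.000: state=(0.680, -0.700)
step 1 (dt=0.01): k1=(-0.700, -3.331), k2=(-0.717, -3.312), k3=(-0.717, -3.311), k4=(-0.733, -3.292); state += dt/6·(k1+2k2+2k3+k4)
t=0.010: state=(0.673, -0.733)
t=0.020: state=(0.665, -0.766)
t=0.030: state=(0.658, -0.798)
continuing one RK4 step at a time; state shown every 20 steps (Δt=0.2):
t=0.200: state=(0.480, -1.269)
t=0.280: state=(0.371, -1.427)
next step: t=0.290: state=(0.357, -1.443) — theta has crossed 0.37
linear interpolation between t=0.280 (0.37135) and t=0.290 (0.35700) → t≈0.281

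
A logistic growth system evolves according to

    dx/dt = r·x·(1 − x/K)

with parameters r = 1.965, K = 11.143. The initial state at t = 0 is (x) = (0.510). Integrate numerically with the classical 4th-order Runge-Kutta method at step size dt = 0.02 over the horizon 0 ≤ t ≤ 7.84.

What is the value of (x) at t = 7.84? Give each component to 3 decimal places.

t=0.000: state=(0.510)
step 1 (dt=0.02): k1=(0.956), k2=(0.973), k3=(0.974), k4=(0.991); state += dt/6·(k1+2k2+2k3+k4)
t=0.020: state=(0.529)
t=0.040: state=(0.550)
t=0.060: state=(0.571)
continuing one RK4 step at a time; state shown every 25 steps (Δt=0.5):
t=0.500: state=(1.265)
t=1.000: state=(2.841)
t=1.500: state=(5.321)
t=2.000: state=(7.905)
t=2.500: state=(9.662)
t=3.000: state=(10.538)
t=3.500: state=(10.909)
t=4.000: state=(11.054)
t=4.500: state=(11.110)
t=5.000: state=(11.130)
t=5.500: state=(11.138)
t=6.000: state=(11.141)
t=6.500: state=(11.142)
t=7.000: state=(11.143)
t=7.500: state=(11.143)
t=7.840: state=(11.143)

(x) = (11.143)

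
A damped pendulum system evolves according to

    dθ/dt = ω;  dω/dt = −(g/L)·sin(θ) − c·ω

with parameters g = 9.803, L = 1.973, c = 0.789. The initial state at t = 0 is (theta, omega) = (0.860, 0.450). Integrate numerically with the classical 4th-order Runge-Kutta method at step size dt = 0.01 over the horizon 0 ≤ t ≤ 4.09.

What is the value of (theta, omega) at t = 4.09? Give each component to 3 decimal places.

(theta, omega) = (-0.094, -0.310)

t=0.000: state=(0.860, 0.450)
step 1 (dt=0.01): k1=(0.450, -4.120), k2=(0.429, -4.111), k3=(0.429, -4.111), k4=(0.409, -4.102); state += dt/6·(k1+2k2+2k3+k4)
t=0.010: state=(0.864, 0.409)
t=0.020: state=(0.868, 0.368)
t=0.030: state=(0.872, 0.327)
continuing one RK4 step at a time; state shown every 20 steps (Δt=0.2):
t=0.200: state=(0.871, -0.323)
t=0.400: state=(0.741, -0.944)
t=0.600: state=(0.508, -1.345)
t=0.800: state=(0.221, -1.474)
t=1.000: state=(-0.063, -1.325)
t=1.200: state=(-0.295, -0.960)
t=1.400: state=(-0.440, -0.482)
t=1.600: state=(-0.487, 0.006)
t=1.800: state=(-0.442, 0.422)
t=2.000: state=(-0.327, 0.708)
t=2.200: state=(-0.170, 0.830)
t=2.400: state=(-0.006, 0.787)
t=2.600: state=(0.136, 0.608)
t=2.800: state=(0.232, 0.346)
t=3.000: state=(0.273, 0.061)
t=3.200: state=(0.259, -0.193)
t=3.400: state=(0.200, -0.376)
t=3.600: state=(0.115, -0.465)
t=3.800: state=(0.021, -0.458)
t=4.000: state=(-0.063, -0.369)
t=4.090: state=(-0.094, -0.310)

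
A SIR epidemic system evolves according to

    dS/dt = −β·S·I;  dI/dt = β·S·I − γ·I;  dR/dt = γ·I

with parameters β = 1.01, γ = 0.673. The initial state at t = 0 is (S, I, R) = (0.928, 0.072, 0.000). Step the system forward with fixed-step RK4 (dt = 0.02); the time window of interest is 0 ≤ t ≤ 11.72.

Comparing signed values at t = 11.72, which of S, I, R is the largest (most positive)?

t=0.000: state=(0.928, 0.072, 0.000)
step 1 (dt=0.02): k1=(-0.067, 0.019, 0.048), k2=(-0.068, 0.019, 0.049), k3=(-0.068, 0.019, 0.049), k4=(-0.068, 0.019, 0.049); state += dt/6·(k1+2k2+2k3+k4)
t=0.020: state=(0.927, 0.072, 0.001)
t=0.040: state=(0.925, 0.073, 0.002)
t=0.060: state=(0.924, 0.073, 0.003)
continuing one RK4 step at a time; state shown every 25 steps (Δt=0.5):
t=0.500: state=(0.893, 0.081, 0.026)
t=1.000: state=(0.855, 0.090, 0.055)
t=1.500: state=(0.815, 0.098, 0.087)
t=2.000: state=(0.774, 0.105, 0.121)
t=2.500: state=(0.733, 0.110, 0.157)
t=3.000: state=(0.693, 0.112, 0.195)
t=3.500: state=(0.655, 0.113, 0.233)
t=4.000: state=(0.619, 0.111, 0.270)
t=4.500: state=(0.585, 0.108, 0.307)
t=5.000: state=(0.555, 0.102, 0.342)
t=5.500: state=(0.528, 0.096, 0.376)
t=6.000: state=(0.504, 0.089, 0.407)
t=6.500: state=(0.482, 0.082, 0.436)
t=7.000: state=(0.464, 0.074, 0.462)
t=7.500: state=(0.448, 0.067, 0.486)
t=8.000: state=(0.434, 0.059, 0.507)
t=8.500: state=(0.422, 0.053, 0.526)
t=9.000: state=(0.411, 0.046, 0.542)
t=9.500: state=(0.402, 0.041, 0.557)
t=10.000: state=(0.395, 0.036, 0.570)
t=10.500: state=(0.388, 0.031, 0.581)
t=11.000: state=(0.382, 0.027, 0.591)
t=11.500: state=(0.378, 0.023, 0.599)
t=11.720: state=(0.376, 0.022, 0.603)
compare at T: S=0.376, I=0.022, R=0.603

largest component: R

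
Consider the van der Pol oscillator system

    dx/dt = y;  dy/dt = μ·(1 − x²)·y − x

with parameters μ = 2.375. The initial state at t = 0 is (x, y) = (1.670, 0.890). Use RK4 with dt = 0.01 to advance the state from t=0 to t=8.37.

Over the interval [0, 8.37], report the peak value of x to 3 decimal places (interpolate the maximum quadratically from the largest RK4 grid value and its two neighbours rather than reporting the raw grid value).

t=0.000: state=(1.670, 0.890)
step 1 (dt=0.01): k1=(0.890, -5.451), k2=(0.863, -5.370), k3=(0.863, -5.371), k4=(0.836, -5.289); state += dt/6·(k1+2k2+2k3+k4)
t=0.010: state=(1.679, 0.836)
t=0.020: state=(1.687, 0.784)
t=0.030: state=(1.694, 0.734)
continuing one RK4 step at a time; state shown every 50 steps (Δt=0.5):
t=0.500: state=(1.729, -0.248)
t=1.000: state=(1.562, -0.395)
t=1.500: state=(1.335, -0.527)
t=2.000: state=(1.010, -0.823)
t=2.500: state=(0.396, -1.887)
t=3.000: state=(-1.246, -4.052)
t=3.500: state=(-2.022, 0.025)
t=4.000: state=(-1.915, 0.285)
t=4.500: state=(-1.761, 0.332)
t=5.000: state=(-1.579, 0.398)
t=5.500: state=(-1.354, 0.516)
t=6.000: state=(-1.039, 0.790)
t=6.500: state=(-0.461, 1.747)
t=7.000: state=(1.098, 4.225)
t=7.500: state=(2.021, 0.049)
t=8.000: state=(1.925, -0.280)
t=8.370: state=(1.814, -0.316)
largest grid value and its neighbours: x(7.510)=2.02175, x(7.520)=2.02190, x(7.530)=2.02185
parabola through these three points peaks at t≈7.522 with x≈2.02191

max x = 2.022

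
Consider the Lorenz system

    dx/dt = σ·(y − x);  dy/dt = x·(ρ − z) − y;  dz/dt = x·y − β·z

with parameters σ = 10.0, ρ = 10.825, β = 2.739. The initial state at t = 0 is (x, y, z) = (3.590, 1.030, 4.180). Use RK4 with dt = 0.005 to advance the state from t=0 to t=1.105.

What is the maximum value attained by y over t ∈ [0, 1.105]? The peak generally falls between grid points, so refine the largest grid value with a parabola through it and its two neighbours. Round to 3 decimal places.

t=0.000: state=(3.590, 1.030, 4.180)
step 1 (dt=0.005): k1=(-25.600, 22.826, -7.751), k2=(-24.389, 22.412, -7.563), k3=(-24.430, 22.431, -7.565), k4=(-23.257, 22.033, -7.385); state += dt/6·(k1+2k2+2k3+k4)
t=0.005: state=(3.468, 1.142, 4.142)
t=0.010: state=(3.357, 1.250, 4.106)
t=0.015: state=(3.257, 1.355, 4.072)
continuing one RK4 step at a time; state shown every 10 steps (Δt=0.05):
t=0.050: state=(2.801, 2.015, 3.868)
t=0.100: state=(2.671, 2.845, 3.681)
t=0.150: state=(2.915, 3.677, 3.633)
t=0.200: state=(3.406, 4.592, 3.778)
t=0.250: state=(4.087, 5.617, 4.190)
t=0.300: state=(4.923, 6.718, 4.957)
t=0.350: state=(5.860, 7.779, 6.161)
t=0.400: state=(6.800, 8.588, 7.814)
t=0.450: state=(7.587, 8.879, 9.782)
t=0.500: state=(8.030, 8.458, 11.730)
t=0.550: state=(7.985, 7.374, 13.219)
t=0.600: state=(7.445, 5.948, 13.939)
t=0.650: state=(6.558, 4.583, 13.874)
t=0.700: state=(5.546, 3.542, 13.236)
t=0.750: state=(4.605, 2.884, 12.294)
t=0.800: state=(3.847, 2.546, 11.249)
t=0.850: state=(3.306, 2.437, 10.221)
t=0.900: state=(2.969, 2.483, 9.269)
t=0.950: state=(2.808, 2.640, 8.426)
t=1.000: state=(2.792, 2.888, 7.707)
t=1.050: state=(2.898, 3.221, 7.125)
t=1.100: state=(3.112, 3.639, 6.694)
t=1.105: state=(3.138, 3.686, 6.660)
largest grid value and its neighbours: y(0.440)=8.87438, y(0.445)=8.88041, y(0.450)=8.87923
parabola through these three points peaks at t≈0.447 with y≈8.88081

max y = 8.881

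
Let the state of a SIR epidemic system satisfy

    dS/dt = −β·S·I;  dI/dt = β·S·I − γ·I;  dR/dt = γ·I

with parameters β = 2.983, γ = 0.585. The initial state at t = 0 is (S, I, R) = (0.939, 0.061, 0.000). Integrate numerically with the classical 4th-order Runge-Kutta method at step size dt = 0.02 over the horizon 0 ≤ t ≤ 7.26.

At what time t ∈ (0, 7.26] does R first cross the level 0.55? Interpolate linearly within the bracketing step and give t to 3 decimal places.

t = 2.677

t=0.000: state=(0.939, 0.061, 0.000)
step 1 (dt=0.02): k1=(-0.171, 0.135, 0.036), k2=(-0.174, 0.138, 0.036), k3=(-0.174, 0.138, 0.036), k4=(-0.178, 0.141, 0.037); state += dt/6·(k1+2k2+2k3+k4)
t=0.020: state=(0.936, 0.064, 0.001)
t=0.040: state=(0.932, 0.067, 0.001)
t=0.060: state=(0.928, 0.070, 0.002)
continuing one RK4 step at a time; state shown every 25 steps (Δt=0.5):
t=0.500: state=(0.800, 0.169, 0.032)
t=1.000: state=(0.546, 0.348, 0.106)
t=1.500: state=(0.290, 0.479, 0.230)
t=2.000: state=(0.139, 0.487, 0.374)
t=2.500: state=(0.070, 0.422, 0.508)
t=2.660: state=(0.058, 0.396, 0.546)
next step: t=2.680: state=(0.057, 0.393, 0.551) — R has crossed 0.55
linear interpolation between t=2.660 (0.54607) and t=2.680 (0.55068) → t≈2.677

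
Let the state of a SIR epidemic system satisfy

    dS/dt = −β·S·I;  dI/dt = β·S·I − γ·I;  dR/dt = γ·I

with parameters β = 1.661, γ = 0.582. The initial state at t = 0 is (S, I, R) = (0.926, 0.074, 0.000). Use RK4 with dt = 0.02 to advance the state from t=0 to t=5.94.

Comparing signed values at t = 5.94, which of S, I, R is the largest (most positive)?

largest component: R

t=0.000: state=(0.926, 0.074, 0.000)
step 1 (dt=0.02): k1=(-0.114, 0.071, 0.043), k2=(-0.115, 0.071, 0.043), k3=(-0.115, 0.071, 0.043), k4=(-0.116, 0.072, 0.044); state += dt/6·(k1+2k2+2k3+k4)
t=0.020: state=(0.924, 0.075, 0.001)
t=0.040: state=(0.921, 0.077, 0.002)
t=0.060: state=(0.919, 0.078, 0.003)
continuing one RK4 step at a time; state shown every 10 steps (Δt=0.2):
t=0.200: state=(0.901, 0.089, 0.009)
t=0.400: state=(0.872, 0.107, 0.021)
t=0.600: state=(0.839, 0.126, 0.034)
t=0.800: state=(0.802, 0.148, 0.050)
t=1.000: state=(0.761, 0.170, 0.069)
t=1.200: state=(0.716, 0.194, 0.090)
t=1.400: state=(0.669, 0.217, 0.114)
t=1.600: state=(0.620, 0.239, 0.140)
t=1.800: state=(0.571, 0.260, 0.170)
t=2.000: state=(0.522, 0.277, 0.201)
t=2.200: state=(0.475, 0.291, 0.234)
t=2.400: state=(0.430, 0.301, 0.268)
t=2.600: state=(0.389, 0.307, 0.304)
t=2.800: state=(0.351, 0.309, 0.340)
t=3.000: state=(0.317, 0.307, 0.376)
t=3.200: state=(0.286, 0.302, 0.411)
t=3.400: state=(0.259, 0.295, 0.446)
t=3.600: state=(0.236, 0.285, 0.480)
t=3.800: state=(0.215, 0.273, 0.512)
t=4.000: state=(0.196, 0.260, 0.543)
t=4.200: state=(0.181, 0.247, 0.573)
t=4.400: state=(0.167, 0.233, 0.601)
t=4.600: state=(0.155, 0.218, 0.627)
t=4.800: state=(0.144, 0.204, 0.651)
t=5.000: state=(0.135, 0.190, 0.674)
t=5.200: state=(0.127, 0.177, 0.696)
t=5.400: state=(0.120, 0.164, 0.716)
t=5.600: state=(0.114, 0.152, 0.734)
t=5.800: state=(0.109, 0.140, 0.751)
t=5.940: state=(0.105, 0.133, 0.762)
compare at T: S=0.105, I=0.133, R=0.762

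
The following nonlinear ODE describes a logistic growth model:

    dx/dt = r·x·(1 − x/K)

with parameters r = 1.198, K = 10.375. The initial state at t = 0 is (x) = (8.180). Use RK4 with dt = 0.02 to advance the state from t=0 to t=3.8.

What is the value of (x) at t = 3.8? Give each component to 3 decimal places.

(x) = (10.346)

t=0.000: state=(8.180)
step 1 (dt=0.02): k1=(2.073), k2=(2.059), k3=(2.059), k4=(2.045); state += dt/6·(k1+2k2+2k3+k4)
t=0.020: state=(8.221)
t=0.040: state=(8.262)
t=0.060: state=(8.302)
continuing one RK4 step at a time; state shown every 10 steps (Δt=0.2):
t=0.200: state=(8.566)
t=0.400: state=(8.897)
t=0.600: state=(9.175)
t=0.800: state=(9.407)
t=1.000: state=(9.598)
t=1.200: state=(9.753)
t=1.400: state=(9.880)
t=1.600: state=(9.981)
t=1.800: state=(10.062)
t=2.000: state=(10.127)
t=2.200: state=(10.179)
t=2.400: state=(10.220)
t=2.600: state=(10.253)
t=2.800: state=(10.279)
t=3.000: state=(10.299)
t=3.200: state=(10.315)
t=3.400: state=(10.328)
t=3.600: state=(10.338)
t=3.800: state=(10.346)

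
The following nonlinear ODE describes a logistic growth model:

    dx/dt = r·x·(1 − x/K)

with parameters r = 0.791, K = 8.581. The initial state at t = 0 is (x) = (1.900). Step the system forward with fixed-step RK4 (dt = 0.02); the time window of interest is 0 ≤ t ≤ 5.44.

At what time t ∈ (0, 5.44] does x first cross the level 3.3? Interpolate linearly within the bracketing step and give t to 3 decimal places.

t = 0.995

t=0.000: state=(1.900)
step 1 (dt=0.02): k1=(1.170), k2=(1.175), k3=(1.175), k4=(1.180); state += dt/6·(k1+2k2+2k3+k4)
t=0.020: state=(1.924)
t=0.040: state=(1.947)
t=0.060: state=(1.971)
continuing one RK4 step at a time; state shown every 10 steps (Δt=0.2):
t=0.200: state=(2.144)
t=0.400: state=(2.409)
t=0.600: state=(2.692)
t=0.800: state=(2.992)
t=0.980: state=(3.276)
next step: t=1.000: state=(3.308) — x has crossed 3.3
linear interpolation between t=0.980 (3.27558) and t=1.000 (3.30768) → t≈0.995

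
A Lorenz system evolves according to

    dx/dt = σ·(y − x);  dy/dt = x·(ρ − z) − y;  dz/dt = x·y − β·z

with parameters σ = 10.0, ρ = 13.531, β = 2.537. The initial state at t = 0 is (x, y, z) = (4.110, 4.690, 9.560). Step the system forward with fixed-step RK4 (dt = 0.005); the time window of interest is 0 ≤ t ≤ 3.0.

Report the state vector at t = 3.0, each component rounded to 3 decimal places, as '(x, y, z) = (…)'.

t=0.000: state=(4.110, 4.690, 9.560)
step 1 (dt=0.005): k1=(5.800, 11.631, -4.978), k2=(5.946, 11.711, -4.758), k3=(5.944, 11.710, -4.757), k4=(6.088, 11.789, -4.536); state += dt/6·(k1+2k2+2k3+k4)
t=0.005: state=(4.140, 4.749, 9.536)
t=0.010: state=(4.171, 4.808, 9.515)
t=0.015: state=(4.203, 4.868, 9.495)
continuing one RK4 step at a time; state shown every 20 steps (Δt=0.1):
t=0.100: state=(4.941, 5.980, 9.552)
t=0.200: state=(6.080, 7.239, 10.675)
t=0.300: state=(7.048, 7.704, 12.724)
t=0.400: state=(7.203, 6.825, 14.557)
t=0.500: state=(6.398, 5.290, 14.947)
t=0.600: state=(5.263, 4.219, 13.997)
t=0.700: state=(4.458, 3.925, 12.561)
t=0.800: state=(4.206, 4.223, 11.274)
t=0.900: state=(4.460, 4.932, 10.482)
t=1.000: state=(5.104, 5.889, 10.421)
t=1.100: state=(5.945, 6.784, 11.212)
t=1.200: state=(6.638, 7.109, 12.632)
t=1.300: state=(6.774, 6.556, 13.919)
t=1.400: state=(6.259, 5.517, 14.288)
t=1.500: state=(5.464, 4.699, 13.700)
t=1.600: state=(4.848, 4.414, 12.666)
t=1.700: state=(4.624, 4.611, 11.687)
t=1.800: state=(4.800, 5.149, 11.084)
t=1.900: state=(5.280, 5.862, 11.054)
t=2.000: state=(5.891, 6.484, 11.649)
t=2.100: state=(6.366, 6.677, 12.649)
t=2.200: state=(6.446, 6.287, 13.526)
t=2.300: state=(6.088, 5.576, 13.787)
t=2.400: state=(5.533, 4.990, 13.388)
t=2.500: state=(5.087, 4.768, 12.647)
t=2.600: state=(4.921, 4.911, 11.929)
t=2.700: state=(5.055, 5.320, 11.498)
t=2.800: state=(5.414, 5.843, 11.505)
t=2.900: state=(5.852, 6.266, 11.960)
t=3.000: state=(6.172, 6.367, 12.667)

(x, y, z) = (6.172, 6.367, 12.667)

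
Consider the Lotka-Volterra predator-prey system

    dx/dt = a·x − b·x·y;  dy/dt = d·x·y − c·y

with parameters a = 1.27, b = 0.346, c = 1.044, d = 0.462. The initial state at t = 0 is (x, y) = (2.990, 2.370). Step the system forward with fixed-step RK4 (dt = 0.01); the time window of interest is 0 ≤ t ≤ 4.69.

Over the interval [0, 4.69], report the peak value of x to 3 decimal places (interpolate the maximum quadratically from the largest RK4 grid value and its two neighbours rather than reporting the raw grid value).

max x = 3.700

t=0.000: state=(2.990, 2.370)
step 1 (dt=0.01): k1=(1.345, 0.800), k2=(1.344, 0.808), k3=(1.344, 0.808), k4=(1.343, 0.817); state += dt/6·(k1+2k2+2k3+k4)
t=0.010: state=(3.003, 2.378)
t=0.020: state=(3.017, 2.386)
t=0.030: state=(3.030, 2.395)
continuing one RK4 step at a time; state shown every 20 steps (Δt=0.2):
t=0.200: state=(3.251, 2.567)
t=0.400: state=(3.477, 2.843)
t=0.600: state=(3.638, 3.208)
t=0.800: state=(3.700, 3.657)
t=1.000: state=(3.639, 4.170)
t=1.200: state=(3.451, 4.700)
t=1.400: state=(3.160, 5.180)
t=1.600: state=(2.808, 5.540)
t=1.800: state=(2.449, 5.732)
t=2.000: state=(2.120, 5.743)
t=2.200: state=(1.845, 5.595)
t=2.400: state=(1.629, 5.329)
t=2.600: state=(1.469, 4.988)
t=2.800: state=(1.359, 4.611)
t=3.000: state=(1.290, 4.228)
t=3.200: state=(1.257, 3.859)
t=3.400: state=(1.256, 3.517)
t=3.600: state=(1.283, 3.208)
t=3.800: state=(1.338, 2.938)
t=4.000: state=(1.419, 2.708)
t=4.200: state=(1.527, 2.518)
t=4.400: state=(1.663, 2.367)
t=4.600: state=(1.827, 2.257)
t=4.690: state=(1.910, 2.220)
largest grid value and its neighbours: x(0.800)=3.69988, x(0.810)=3.69990, x(0.820)=3.69960
parabola through these three points peaks at t≈0.806 with x≈3.69993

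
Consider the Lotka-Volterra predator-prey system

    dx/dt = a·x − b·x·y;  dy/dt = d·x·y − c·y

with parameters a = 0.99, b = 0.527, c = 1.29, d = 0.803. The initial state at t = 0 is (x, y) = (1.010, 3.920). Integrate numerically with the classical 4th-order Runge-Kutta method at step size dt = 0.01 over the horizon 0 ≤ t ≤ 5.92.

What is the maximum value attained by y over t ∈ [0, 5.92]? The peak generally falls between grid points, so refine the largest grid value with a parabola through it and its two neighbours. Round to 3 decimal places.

max y = 4.337

t=0.000: state=(1.010, 3.920)
step 1 (dt=0.01): k1=(-1.087, -1.878), k2=(-1.076, -1.890), k3=(-1.076, -1.890), k4=(-1.065, -1.902); state += dt/6·(k1+2k2+2k3+k4)
t=0.010: state=(0.999, 3.901)
t=0.020: state=(0.989, 3.882)
t=0.030: state=(0.978, 3.863)
continuing one RK4 step at a time; state shown every 20 steps (Δt=0.2):
t=0.200: state=(0.832, 3.508)
t=0.400: state=(0.717, 3.067)
t=0.600: state=(0.647, 2.643)
t=0.800: state=(0.610, 2.258)
t=1.000: state=(0.596, 1.921)
t=1.200: state=(0.603, 1.634)
t=1.400: state=(0.627, 1.393)
t=1.600: state=(0.667, 1.194)
t=1.800: state=(0.723, 1.031)
t=2.000: state=(0.797, 0.900)
t=2.200: state=(0.888, 0.796)
t=2.400: state=(1.000, 0.715)
t=2.600: state=(1.134, 0.656)
t=2.800: state=(1.293, 0.615)
t=3.000: state=(1.480, 0.594)
t=3.200: state=(1.695, 0.592)
t=3.400: state=(1.939, 0.612)
t=3.600: state=(2.211, 0.659)
t=3.800: state=(2.504, 0.744)
t=4.000: state=(2.804, 0.880)
t=4.200: state=(3.083, 1.091)
t=4.400: state=(3.297, 1.409)
t=4.600: state=(3.386, 1.866)
t=4.800: state=(3.288, 2.471)
t=5.000: state=(2.979, 3.166)
t=5.200: state=(2.511, 3.807)
t=5.400: state=(2.000, 4.225)
t=5.600: state=(1.548, 4.334)
t=5.800: state=(1.203, 4.170)
t=5.920: state=(1.047, 3.980)
largest grid value and its neighbours: y(5.560)=4.33662, y(5.570)=4.33709, y(5.580)=4.33684
parabola through these three points peaks at t≈5.572 with y≈4.33710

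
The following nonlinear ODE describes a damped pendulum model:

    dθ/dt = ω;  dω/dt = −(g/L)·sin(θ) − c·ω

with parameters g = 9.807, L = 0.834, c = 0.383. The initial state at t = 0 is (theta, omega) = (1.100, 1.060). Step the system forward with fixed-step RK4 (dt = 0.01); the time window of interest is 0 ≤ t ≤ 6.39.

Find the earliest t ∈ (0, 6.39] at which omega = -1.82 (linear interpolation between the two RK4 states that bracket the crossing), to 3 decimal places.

t=0.000: state=(1.100, 1.060)
step 1 (dt=0.01): k1=(1.060, -10.886), k2=(1.006, -10.893), k3=(1.006, -10.892), k4=(0.951, -10.897); state += dt/6·(k1+2k2+2k3+k4)
t=0.010: state=(1.110, 0.951)
t=0.020: state=(1.119, 0.842)
t=0.030: state=(1.127, 0.733)
continuing one RK4 step at a time; state shown every 25 steps (Δt=0.25):
t=0.250: state=(1.030, -1.558)
t=0.270: state=(0.997, -1.745)
next step: t=0.280: state=(0.980, -1.837) — omega has crossed -1.82
linear interpolation between t=0.270 (-1.74524) and t=0.280 (-1.83659) → t≈0.278

t = 0.278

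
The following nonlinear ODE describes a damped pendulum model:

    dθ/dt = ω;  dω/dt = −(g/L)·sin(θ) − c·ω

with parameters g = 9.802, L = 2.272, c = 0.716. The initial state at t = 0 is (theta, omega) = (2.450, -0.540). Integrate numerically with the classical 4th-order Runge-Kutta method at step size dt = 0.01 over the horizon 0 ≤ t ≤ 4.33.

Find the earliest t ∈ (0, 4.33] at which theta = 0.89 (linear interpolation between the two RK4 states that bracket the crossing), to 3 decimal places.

t = 0.913

t=0.000: state=(2.450, -0.540)
step 1 (dt=0.01): k1=(-0.540, -2.365), k2=(-0.552, -2.365), k3=(-0.552, -2.366), k4=(-0.564, -2.366); state += dt/6·(k1+2k2+2k3+k4)
t=0.010: state=(2.444, -0.564)
t=0.020: state=(2.439, -0.587)
t=0.030: state=(2.433, -0.611)
continuing one RK4 step at a time; state shown every 20 steps (Δt=0.2):
t=0.200: state=(2.294, -1.023)
t=0.400: state=(2.038, -1.548)
t=0.600: state=(1.672, -2.108)
t=0.800: state=(1.198, -2.616)
t=0.910: state=(0.899, -2.812)
next step: t=0.920: state=(0.871, -2.825) — theta has crossed 0.89
linear interpolation between t=0.910 (0.89873) and t=0.920 (0.87055) → t≈0.913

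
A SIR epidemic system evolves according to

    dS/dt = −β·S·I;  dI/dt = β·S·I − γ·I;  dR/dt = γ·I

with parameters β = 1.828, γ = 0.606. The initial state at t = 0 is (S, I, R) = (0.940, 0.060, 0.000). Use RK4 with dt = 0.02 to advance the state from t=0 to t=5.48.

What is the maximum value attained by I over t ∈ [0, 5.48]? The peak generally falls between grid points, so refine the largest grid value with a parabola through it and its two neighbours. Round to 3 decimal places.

max I = 0.323

t=0.000: state=(0.940, 0.060, 0.000)
step 1 (dt=0.02): k1=(-0.103, 0.067, 0.036), k2=(-0.104, 0.067, 0.037), k3=(-0.104, 0.067, 0.037), k4=(-0.105, 0.068, 0.037); state += dt/6·(k1+2k2+2k3+k4)
t=0.020: state=(0.938, 0.061, 0.001)
t=0.040: state=(0.936, 0.063, 0.001)
t=0.060: state=(0.934, 0.064, 0.002)
continuing one RK4 step at a time; state shown every 10 steps (Δt=0.2):
t=0.200: state=(0.917, 0.075, 0.008)
t=0.400: state=(0.890, 0.092, 0.018)
t=0.600: state=(0.857, 0.112, 0.031)
t=0.800: state=(0.819, 0.135, 0.046)
t=1.000: state=(0.776, 0.160, 0.063)
t=1.200: state=(0.729, 0.187, 0.084)
t=1.400: state=(0.677, 0.214, 0.109)
t=1.600: state=(0.623, 0.241, 0.136)
t=1.800: state=(0.568, 0.265, 0.167)
t=2.000: state=(0.514, 0.286, 0.200)
t=2.200: state=(0.461, 0.303, 0.236)
t=2.400: state=(0.412, 0.315, 0.274)
t=2.600: state=(0.367, 0.321, 0.312)
t=2.800: state=(0.326, 0.323, 0.351)
t=3.000: state=(0.290, 0.320, 0.390)
t=3.200: state=(0.258, 0.313, 0.429)
t=3.400: state=(0.230, 0.303, 0.466)
t=3.600: state=(0.207, 0.291, 0.502)
t=3.800: state=(0.186, 0.277, 0.537)
t=4.000: state=(0.169, 0.262, 0.569)
t=4.200: state=(0.154, 0.246, 0.600)
t=4.400: state=(0.141, 0.230, 0.629)
t=4.600: state=(0.130, 0.214, 0.656)
t=4.800: state=(0.121, 0.199, 0.681)
t=5.000: state=(0.112, 0.184, 0.704)
t=5.200: state=(0.105, 0.169, 0.725)
t=5.400: state=(0.099, 0.156, 0.745)
t=5.480: state=(0.097, 0.150, 0.752)
largest grid value and its neighbours: I(2.760)=0.32298, I(2.780)=0.32298, I(2.800)=0.32293
parabola through these three points peaks at t≈2.771 with I≈0.32298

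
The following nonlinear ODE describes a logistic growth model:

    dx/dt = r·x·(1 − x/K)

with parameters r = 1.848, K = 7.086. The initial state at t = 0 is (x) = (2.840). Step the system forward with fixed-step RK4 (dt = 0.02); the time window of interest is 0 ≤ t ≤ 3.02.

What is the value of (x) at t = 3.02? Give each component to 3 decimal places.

t=0.000: state=(2.840)
step 1 (dt=0.02): k1=(3.145), k2=(3.156), k3=(3.156), k4=(3.167); state += dt/6·(k1+2k2+2k3+k4)
t=0.020: state=(2.903)
t=0.040: state=(2.967)
t=0.060: state=(3.031)
continuing one RK4 step at a time; state shown every 5 steps (Δt=0.1):
t=0.100: state=(3.159)
t=0.200: state=(3.485)
t=0.300: state=(3.812)
t=0.400: state=(4.134)
t=0.500: state=(4.447)
t=0.600: state=(4.745)
t=0.700: state=(5.025)
t=0.800: state=(5.285)
t=0.900: state=(5.521)
t=1.000: state=(5.735)
t=1.100: state=(5.926)
t=1.200: state=(6.094)
t=1.300: state=(6.241)
t=1.400: state=(6.370)
t=1.500: state=(6.480)
t=1.600: state=(6.575)
t=1.700: state=(6.656)
t=1.800: state=(6.725)
t=1.900: state=(6.783)
t=2.000: state=(6.832)
t=2.100: state=(6.874)
t=2.200: state=(6.909)
t=2.300: state=(6.938)
t=2.400: state=(6.963)
t=2.500: state=(6.983)
t=2.600: state=(7.000)
t=2.700: state=(7.015)
t=2.800: state=(7.027)
t=2.900: state=(7.037)
t=3.000: state=(7.045)
t=3.020: state=(7.046)

(x) = (7.046)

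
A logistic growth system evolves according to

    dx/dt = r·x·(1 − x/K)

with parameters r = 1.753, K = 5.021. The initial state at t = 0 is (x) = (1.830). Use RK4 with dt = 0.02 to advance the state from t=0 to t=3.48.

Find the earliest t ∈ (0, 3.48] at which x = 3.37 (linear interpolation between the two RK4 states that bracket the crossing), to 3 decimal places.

t=0.000: state=(1.830)
step 1 (dt=0.02): k1=(2.039), k2=(2.048), k3=(2.048), k4=(2.058); state += dt/6·(k1+2k2+2k3+k4)
t=0.020: state=(1.871)
t=0.040: state=(1.912)
t=0.060: state=(1.954)
continuing one RK4 step at a time; state shown every 10 steps (Δt=0.2):
t=0.200: state=(2.254)
t=0.400: state=(2.692)
t=0.600: state=(3.120)
t=0.720: state=(3.362)
next step: t=0.740: state=(3.401) — x has crossed 3.37
linear interpolation between t=0.720 (3.36180) and t=0.740 (3.40052) → t≈0.724

t = 0.724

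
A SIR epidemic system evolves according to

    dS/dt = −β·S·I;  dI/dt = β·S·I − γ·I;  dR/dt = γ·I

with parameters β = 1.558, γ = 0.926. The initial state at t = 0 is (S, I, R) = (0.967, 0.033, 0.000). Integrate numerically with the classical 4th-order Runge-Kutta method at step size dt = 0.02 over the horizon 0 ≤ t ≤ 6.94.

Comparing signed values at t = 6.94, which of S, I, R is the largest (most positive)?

t=0.000: state=(0.967, 0.033, 0.000)
step 1 (dt=0.02): k1=(-0.050, 0.019, 0.031), k2=(-0.050, 0.019, 0.031), k3=(-0.050, 0.019, 0.031), k4=(-0.050, 0.019, 0.031); state += dt/6·(k1+2k2+2k3+k4)
t=0.020: state=(0.966, 0.033, 0.001)
t=0.040: state=(0.965, 0.034, 0.001)
t=0.060: state=(0.964, 0.034, 0.002)
continuing one RK4 step at a time; state shown every 25 steps (Δt=0.5):
t=0.500: state=(0.939, 0.044, 0.018)
t=1.000: state=(0.903, 0.056, 0.041)
t=1.500: state=(0.859, 0.070, 0.070)
t=2.000: state=(0.809, 0.085, 0.106)
t=2.500: state=(0.753, 0.098, 0.149)
t=3.000: state=(0.695, 0.109, 0.197)
t=3.500: state=(0.636, 0.115, 0.249)
t=4.000: state=(0.581, 0.116, 0.302)
t=4.500: state=(0.532, 0.113, 0.355)
t=5.000: state=(0.488, 0.106, 0.406)
t=5.500: state=(0.451, 0.096, 0.453)
t=6.000: state=(0.421, 0.085, 0.495)
t=6.500: state=(0.396, 0.073, 0.531)
t=6.940: state=(0.378, 0.063, 0.559)
compare at T: S=0.378, I=0.063, R=0.559

largest component: R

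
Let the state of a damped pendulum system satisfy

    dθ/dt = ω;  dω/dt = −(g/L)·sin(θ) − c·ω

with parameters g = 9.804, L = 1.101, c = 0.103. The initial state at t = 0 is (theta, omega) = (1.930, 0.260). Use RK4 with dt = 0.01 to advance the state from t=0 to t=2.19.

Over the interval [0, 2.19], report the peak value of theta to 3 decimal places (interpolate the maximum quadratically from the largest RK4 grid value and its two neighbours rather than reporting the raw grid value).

max theta = 1.934

t=0.000: state=(1.930, 0.260)
step 1 (dt=0.01): k1=(0.260, -8.363), k2=(0.218, -8.355), k3=(0.218, -8.355), k4=(0.176, -8.348); state += dt/6·(k1+2k2+2k3+k4)
t=0.010: state=(1.932, 0.176)
t=0.020: state=(1.934, 0.093)
t=0.030: state=(1.934, 0.010)
continuing one RK4 step at a time; state shown every 10 steps (Δt=0.1):
t=0.100: state=(1.914, -0.572)
t=0.200: state=(1.815, -1.412)
t=0.300: state=(1.631, -2.271)
t=0.400: state=(1.361, -3.129)
t=0.500: state=(1.008, -3.915)
t=0.600: state=(0.584, -4.506)
t=0.700: state=(0.118, -4.764)
t=0.800: state=(-0.354, -4.610)
t=0.900: state=(-0.792, -4.082)
t=1.000: state=(-1.163, -3.307)
t=1.100: state=(-1.449, -2.419)
t=1.200: state=(-1.646, -1.510)
t=1.300: state=(-1.752, -0.617)
t=1.400: state=(-1.770, 0.258)
t=1.500: state=(-1.701, 1.128)
t=1.600: state=(-1.544, 2.000)
t=1.700: state=(-1.301, 2.854)
t=1.800: state=(-0.976, 3.628)
t=1.900: state=(-0.582, 4.212)
t=2.000: state=(-0.144, 4.483)
t=2.100: state=(0.301, 4.366)
t=2.190: state=(0.678, 3.951)
largest grid value and its neighbours: theta(0.020)=1.93353, theta(0.030)=1.93404, theta(0.040)=1.93372
parabola through these three points peaks at t≈0.031 with theta≈1.93405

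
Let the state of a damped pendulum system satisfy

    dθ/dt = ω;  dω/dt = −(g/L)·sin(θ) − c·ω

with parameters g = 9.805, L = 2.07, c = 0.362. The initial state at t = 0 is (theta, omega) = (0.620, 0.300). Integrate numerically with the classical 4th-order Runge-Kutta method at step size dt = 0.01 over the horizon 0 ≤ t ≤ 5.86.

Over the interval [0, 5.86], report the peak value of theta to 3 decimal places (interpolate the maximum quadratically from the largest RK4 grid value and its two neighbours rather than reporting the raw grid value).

t=0.000: state=(0.620, 0.300)
step 1 (dt=0.01): k1=(0.300, -2.861), k2=(0.286, -2.861), k3=(0.286, -2.861), k4=(0.271, -2.861); state += dt/6·(k1+2k2+2k3+k4)
t=0.010: state=(0.623, 0.271)
t=0.020: state=(0.625, 0.243)
t=0.030: state=(0.628, 0.214)
continuing one RK4 step at a time; state shown every 20 steps (Δt=0.2):
t=0.200: state=(0.623, -0.260)
t=0.400: state=(0.521, -0.742)
t=0.600: state=(0.337, -1.074)
t=0.800: state=(0.106, -1.199)
t=1.000: state=(-0.128, -1.102)
t=1.200: state=(-0.323, -0.816)
t=1.400: state=(-0.447, -0.410)
t=1.600: state=(-0.484, 0.035)
t=1.800: state=(-0.435, 0.443)
t=2.000: state=(-0.314, 0.750)
t=2.200: state=(-0.145, 0.907)
t=2.400: state=(0.037, 0.891)
t=2.600: state=(0.201, 0.717)
t=2.800: state=(0.317, 0.428)
t=3.000: state=(0.368, 0.086)
t=3.200: state=(0.352, -0.246)
t=3.400: state=(0.274, -0.514)
t=3.600: state=(0.153, -0.674)
t=3.800: state=(0.014, -0.702)
t=4.000: state=(-0.119, -0.603)
t=4.200: state=(-0.221, -0.403)
t=4.400: state=(-0.276, -0.146)
t=4.600: state=(-0.279, 0.118)
t=4.800: state=(-0.231, 0.344)
t=5.000: state=(-0.146, 0.493)
t=5.200: state=(-0.041, 0.544)
t=5.400: state=(0.065, 0.494)
t=5.600: state=(0.151, 0.359)
t=5.800: state=(0.204, 0.169)
t=5.860: state=(0.213, 0.107)
largest grid value and its neighbours: theta(0.100)=0.63572, theta(0.110)=0.63573, theta(0.120)=0.63546
parabola through these three points peaks at t≈0.105 with theta≈0.63576

max theta = 0.636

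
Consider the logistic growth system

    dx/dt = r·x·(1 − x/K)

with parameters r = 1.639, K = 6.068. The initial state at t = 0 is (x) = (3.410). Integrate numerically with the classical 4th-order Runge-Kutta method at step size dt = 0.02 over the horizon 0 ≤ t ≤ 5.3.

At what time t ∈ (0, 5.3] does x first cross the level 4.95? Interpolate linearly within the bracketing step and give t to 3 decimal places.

t=0.000: state=(3.410)
step 1 (dt=0.02): k1=(2.448), k2=(2.443), k3=(2.443), k4=(2.438); state += dt/6·(k1+2k2+2k3+k4)
t=0.020: state=(3.459)
t=0.040: state=(3.507)
t=0.060: state=(3.556)
continuing one RK4 step at a time; state shown every 10 steps (Δt=0.2):
t=0.200: state=(3.886)
t=0.400: state=(4.320)
t=0.600: state=(4.698)
t=0.740: state=(4.926)
next step: t=0.760: state=(4.956) — x has crossed 4.95
linear interpolation between t=0.740 (4.92623) and t=0.760 (4.95631) → t≈0.756

t = 0.756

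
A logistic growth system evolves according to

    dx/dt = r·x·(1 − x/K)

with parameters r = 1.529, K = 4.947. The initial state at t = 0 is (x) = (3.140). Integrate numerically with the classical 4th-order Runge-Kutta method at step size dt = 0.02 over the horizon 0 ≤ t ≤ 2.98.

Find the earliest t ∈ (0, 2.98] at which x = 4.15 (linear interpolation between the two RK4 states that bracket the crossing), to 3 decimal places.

t=0.000: state=(3.140)
step 1 (dt=0.02): k1=(1.754), k2=(1.746), k3=(1.746), k4=(1.739); state += dt/6·(k1+2k2+2k3+k4)
t=0.020: state=(3.175)
t=0.040: state=(3.210)
t=0.060: state=(3.244)
continuing one RK4 step at a time; state shown every 5 steps (Δt=0.1):
t=0.100: state=(3.312)
t=0.200: state=(3.474)
t=0.300: state=(3.627)
t=0.400: state=(3.770)
t=0.500: state=(3.902)
t=0.600: state=(4.022)
t=0.700: state=(4.132)
next step: t=0.720: state=(4.152) — x has crossed 4.15
linear interpolation between t=0.700 (4.13168) and t=0.720 (4.15229) → t≈0.718

t = 0.718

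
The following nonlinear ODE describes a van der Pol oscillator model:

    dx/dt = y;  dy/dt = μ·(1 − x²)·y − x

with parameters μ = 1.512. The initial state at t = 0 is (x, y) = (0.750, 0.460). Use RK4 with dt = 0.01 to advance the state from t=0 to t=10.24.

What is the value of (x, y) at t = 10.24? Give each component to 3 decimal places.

(x, y) = (-1.918, 0.378)

t=0.000: state=(0.750, 0.460)
step 1 (dt=0.01): k1=(0.460, -0.446), k2=(0.458, -0.452), k3=(0.458, -0.452), k4=(0.455, -0.458); state += dt/6·(k1+2k2+2k3+k4)
t=0.010: state=(0.755, 0.455)
t=0.020: state=(0.759, 0.451)
t=0.030: state=(0.764, 0.446)
continuing one RK4 step at a time; state shown every 50 steps (Δt=0.5):
t=0.500: state=(0.902, 0.112)
t=1.000: state=(0.844, -0.355)
t=1.500: state=(0.527, -0.960)
t=2.000: state=(-0.208, -2.096)
t=2.500: state=(-1.424, -2.077)
t=3.000: state=(-1.875, -0.025)
t=3.500: state=(-1.742, 0.433)
t=4.000: state=(-1.481, 0.610)
t=4.500: state=(-1.117, 0.880)
t=5.000: state=(-0.536, 1.561)
t=5.500: state=(0.618, 3.123)
t=6.000: state=(1.888, 1.098)
t=6.500: state=(1.980, -0.277)
t=7.000: state=(1.784, -0.468)
t=7.500: state=(1.518, -0.601)
t=8.000: state=(1.165, -0.844)
t=8.500: state=(0.617, -1.452)
t=9.000: state=(-0.456, -2.981)
t=9.500: state=(-1.822, -1.443)
t=10.000: state=(-1.994, 0.232)
t=10.240: state=(-1.918, 0.378)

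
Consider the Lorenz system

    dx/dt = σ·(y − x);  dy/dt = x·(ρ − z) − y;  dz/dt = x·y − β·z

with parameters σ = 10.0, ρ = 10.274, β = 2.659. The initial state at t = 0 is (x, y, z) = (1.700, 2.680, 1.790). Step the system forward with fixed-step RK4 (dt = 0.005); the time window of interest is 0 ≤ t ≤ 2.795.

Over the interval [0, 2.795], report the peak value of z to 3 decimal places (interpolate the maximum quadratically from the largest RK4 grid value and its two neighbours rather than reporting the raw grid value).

max z = 14.127

t=0.000: state=(1.700, 2.680, 1.790)
step 1 (dt=0.005): k1=(9.800, 11.743, -0.204), k2=(9.849, 11.922, -0.086), k3=(9.852, 11.922, -0.086), k4=(9.904, 12.102, 0.034); state += dt/6·(k1+2k2+2k3+k4)
t=0.005: state=(1.749, 2.740, 1.790)
t=0.010: state=(1.799, 2.801, 1.790)
t=0.015: state=(1.849, 2.864, 1.792)
continuing one RK4 step at a time; state shown every 20 steps (Δt=0.1):
t=0.100: state=(2.848, 4.221, 2.066)
t=0.200: state=(4.512, 6.466, 3.332)
t=0.300: state=(6.628, 8.749, 6.388)
t=0.400: state=(8.230, 8.995, 10.988)
t=0.500: state=(7.781, 6.179, 13.972)
t=0.600: state=(5.607, 3.236, 13.419)
t=0.700: state=(3.573, 1.995, 11.271)
t=0.800: state=(2.479, 1.822, 9.116)
t=0.900: state=(2.147, 2.092, 7.371)
t=1.000: state=(2.300, 2.643, 6.104)
t=1.100: state=(2.815, 3.502, 5.366)
t=1.200: state=(3.675, 4.706, 5.286)
t=1.300: state=(4.850, 6.135, 6.106)
t=1.400: state=(6.115, 7.259, 7.979)
t=1.500: state=(6.902, 7.222, 10.381)
t=1.600: state=(6.652, 5.869, 11.933)
t=1.700: state=(5.555, 4.291, 11.852)
t=1.800: state=(4.380, 3.380, 10.712)
t=1.900: state=(3.635, 3.152, 9.327)
t=2.000: state=(3.392, 3.371, 8.135)
t=2.100: state=(3.559, 3.900, 7.334)
t=2.200: state=(4.044, 4.657, 7.049)
t=2.300: state=(4.747, 5.512, 7.379)
t=2.400: state=(5.497, 6.184, 8.322)
t=2.500: state=(6.014, 6.313, 9.592)
t=2.600: state=(6.037, 5.783, 10.596)
t=2.700: state=(5.569, 4.943, 10.860)
t=2.795: state=(4.940, 4.292, 10.454)
largest grid value and its neighbours: z(0.525)=14.12433, z(0.530)=14.12699, z(0.535)=14.12105
parabola through these three points peaks at t≈0.529 with z≈14.12714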